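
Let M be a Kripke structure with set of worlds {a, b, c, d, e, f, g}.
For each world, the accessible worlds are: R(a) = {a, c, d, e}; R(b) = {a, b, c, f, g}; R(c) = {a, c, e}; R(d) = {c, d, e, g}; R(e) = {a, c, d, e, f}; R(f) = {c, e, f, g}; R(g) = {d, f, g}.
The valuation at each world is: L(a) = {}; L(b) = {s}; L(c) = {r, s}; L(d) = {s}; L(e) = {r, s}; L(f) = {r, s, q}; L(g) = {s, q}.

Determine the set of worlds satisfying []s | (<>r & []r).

Recall that []ψ holds at a world iff ψ holds at every accessible world, and <>ψ holds iff ψ holds at some accessible world.
Let φ = []s | (<>r & []r). Evaluate φ at each world:
  a (successors {a, c, d, e}): φ is false.
  b (successors {a, b, c, f, g}): φ is false.
  c (successors {a, c, e}): φ is false.
  d (successors {c, d, e, g}): φ is true.
  e (successors {a, c, d, e, f}): φ is false.
  f (successors {c, e, f, g}): φ is true.
  g (successors {d, f, g}): φ is true.
For instance, at e:
  At e: []s is false, <>r & []r is false, so []s | (<>r & []r) is false.
    At e: []s requires s at every successor {a, c, d, e, f}.
      s fails at a, so []s is false at e.
    At e: <>r is true, []r is false, so <>r & []r is false.
      At e: <>r requires r at some successor in {a, c, d, e, f}.
        r holds at c, so <>r is true at e.
      At e: []r requires r at every successor {a, c, d, e, f}.
        r fails at a, so []r is false at e.
Satisfying worlds: {d, f, g}

d, f, g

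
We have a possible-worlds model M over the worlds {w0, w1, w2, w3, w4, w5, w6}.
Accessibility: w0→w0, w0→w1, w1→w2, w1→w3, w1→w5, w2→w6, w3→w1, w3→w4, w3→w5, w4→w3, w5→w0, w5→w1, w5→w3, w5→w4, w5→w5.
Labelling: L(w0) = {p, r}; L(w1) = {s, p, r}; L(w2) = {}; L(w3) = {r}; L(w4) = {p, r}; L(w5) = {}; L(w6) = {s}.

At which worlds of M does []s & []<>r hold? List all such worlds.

Let φ = []s & []<>r. Evaluate φ at each world:
  w0 (successors {w0, w1}): φ is false.
  w1 (successors {w2, w3, w5}): φ is false.
  w2 (successors {w6}): φ is false.
  w3 (successors {w1, w4, w5}): φ is false.
  w4 (successors {w3}): φ is false.
  w5 (successors {w0, w1, w3, w4, w5}): φ is false.
  w6 (successors ∅): φ is true.
For instance, at w5:
  At w5: []s is false, []<>r is true, so []s & []<>r is false.
    At w5: []s requires s at every successor {w0, w1, w3, w4, w5}.
      s fails at w0, so []s is false at w5.
    At w5: []<>r requires <>r at every successor {w0, w1, w3, w4, w5}.
      At w0: <>r is true.
      At w1: <>r is true.
      At w3: <>r is true.
      At w4: <>r is true.
      At w5: <>r is true.
    So []<>r is true at w5.
Satisfying worlds: {w6}

w6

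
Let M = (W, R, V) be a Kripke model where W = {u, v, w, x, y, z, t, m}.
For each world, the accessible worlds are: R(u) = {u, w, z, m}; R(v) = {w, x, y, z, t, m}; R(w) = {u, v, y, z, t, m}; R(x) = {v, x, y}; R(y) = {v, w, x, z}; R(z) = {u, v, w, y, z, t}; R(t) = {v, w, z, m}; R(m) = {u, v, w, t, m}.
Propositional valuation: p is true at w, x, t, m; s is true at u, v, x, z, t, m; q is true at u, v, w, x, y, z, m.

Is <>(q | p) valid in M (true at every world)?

Let φ = <>(q | p). Evaluate φ at each world:
  u (successors {u, w, z, m}): φ is true.
  v (successors {w, x, y, z, t, m}): φ is true.
  w (successors {u, v, y, z, t, m}): φ is true.
  x (successors {v, x, y}): φ is true.
  y (successors {v, w, x, z}): φ is true.
  z (successors {u, v, w, y, z, t}): φ is true.
  t (successors {v, w, z, m}): φ is true.
  m (successors {u, v, w, t, m}): φ is true.
For instance, at y:
  At y: <>(q | p) requires q | p at some successor in {v, w, x, z}.
    q | p holds at v, so <>(q | p) is true at y.

Yes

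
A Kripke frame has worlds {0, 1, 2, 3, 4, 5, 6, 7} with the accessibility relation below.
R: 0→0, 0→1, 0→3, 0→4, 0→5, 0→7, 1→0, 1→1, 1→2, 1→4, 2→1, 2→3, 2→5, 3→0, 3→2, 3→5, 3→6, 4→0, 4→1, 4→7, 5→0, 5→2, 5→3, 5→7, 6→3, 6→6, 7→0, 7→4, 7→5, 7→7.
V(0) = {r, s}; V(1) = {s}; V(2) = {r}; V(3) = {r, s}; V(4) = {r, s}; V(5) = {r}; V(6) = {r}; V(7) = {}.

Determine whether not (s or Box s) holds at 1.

No

Recall that Box ψ holds at a world iff ψ holds at every accessible world, and Dia ψ holds iff ψ holds at some accessible world.
At 1: s or Box s is true, so not (s or Box s) is false.
  At 1: s is true, Box s is false, so s or Box s is true.
    At 1: Box s requires s at every successor {0, 1, 2, 4}.
      s fails at 2, so Box s is false at 1.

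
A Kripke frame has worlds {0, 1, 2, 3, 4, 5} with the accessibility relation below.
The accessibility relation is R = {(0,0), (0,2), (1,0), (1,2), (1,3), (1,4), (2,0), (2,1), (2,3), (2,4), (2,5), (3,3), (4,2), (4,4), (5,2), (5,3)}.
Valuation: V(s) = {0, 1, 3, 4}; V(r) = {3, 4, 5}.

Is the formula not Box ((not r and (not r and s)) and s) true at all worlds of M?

Let φ = not Box ((not r and (not r and s)) and s). Evaluate φ at each world:
  0 (successors {0, 2}): φ is true.
  1 (successors {0, 2, 3, 4}): φ is true.
  2 (successors {0, 1, 3, 4, 5}): φ is true.
  3 (successors {3}): φ is true.
  4 (successors {2, 4}): φ is true.
  5 (successors {2, 3}): φ is true.
For instance, at 1:
  At 1: Box ((not r and (not r and s)) and s) is false, so not Box ((not r and (not r and s)) and s) is true.
    At 1: Box ((not r and (not r and s)) and s) requires (not r and (not r and s)) and s at every successor {0, 2, 3, 4}.
      (not r and (not r and s)) and s fails at 2, so Box ((not r and (not r and s)) and s) is false at 1.

Yes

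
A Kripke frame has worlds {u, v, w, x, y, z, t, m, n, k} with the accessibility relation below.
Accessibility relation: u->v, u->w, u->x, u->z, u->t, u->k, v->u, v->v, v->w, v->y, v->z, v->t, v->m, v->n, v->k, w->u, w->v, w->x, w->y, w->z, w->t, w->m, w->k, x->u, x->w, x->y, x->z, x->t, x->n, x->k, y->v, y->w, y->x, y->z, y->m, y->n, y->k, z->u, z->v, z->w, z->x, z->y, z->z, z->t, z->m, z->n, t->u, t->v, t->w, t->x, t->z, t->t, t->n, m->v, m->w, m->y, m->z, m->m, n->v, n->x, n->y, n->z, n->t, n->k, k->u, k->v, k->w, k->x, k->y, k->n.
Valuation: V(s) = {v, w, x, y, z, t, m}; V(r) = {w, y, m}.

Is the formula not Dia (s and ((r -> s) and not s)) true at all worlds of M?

Yes

Recall that Dia ψ holds at a world iff ψ holds at some accessible world.
Let φ = not Dia (s and ((r -> s) and not s)). Evaluate φ at each world:
  u (successors {v, w, x, z, t, k}): φ is true.
  v (successors {u, v, w, y, z, t, m, n, k}): φ is true.
  w (successors {u, v, x, y, z, t, m, k}): φ is true.
  x (successors {u, w, y, z, t, n, k}): φ is true.
  y (successors {v, w, x, z, m, n, k}): φ is true.
  z (successors {u, v, w, x, y, z, t, m, n}): φ is true.
  t (successors {u, v, w, x, z, t, n}): φ is true.
  m (successors {v, w, y, z, m}): φ is true.
  n (successors {v, x, y, z, t, k}): φ is true.
  k (successors {u, v, w, x, y, n}): φ is true.
For instance, at k:
  At k: Dia (s and ((r -> s) and not s)) is false, so not Dia (s and ((r -> s) and not s)) is true.
    At k: Dia (s and ((r -> s) and not s)) requires s and ((r -> s) and not s) at some successor in {u, v, w, x, y, n}.
      At u: s and ((r -> s) and not s) is false.
      At v: s and ((r -> s) and not s) is false.
      At w: s and ((r -> s) and not s) is false.
      At x: s and ((r -> s) and not s) is false.
      At y: s and ((r -> s) and not s) is false.
      At n: s and ((r -> s) and not s) is false.
    So Dia (s and ((r -> s) and not s)) is false at k.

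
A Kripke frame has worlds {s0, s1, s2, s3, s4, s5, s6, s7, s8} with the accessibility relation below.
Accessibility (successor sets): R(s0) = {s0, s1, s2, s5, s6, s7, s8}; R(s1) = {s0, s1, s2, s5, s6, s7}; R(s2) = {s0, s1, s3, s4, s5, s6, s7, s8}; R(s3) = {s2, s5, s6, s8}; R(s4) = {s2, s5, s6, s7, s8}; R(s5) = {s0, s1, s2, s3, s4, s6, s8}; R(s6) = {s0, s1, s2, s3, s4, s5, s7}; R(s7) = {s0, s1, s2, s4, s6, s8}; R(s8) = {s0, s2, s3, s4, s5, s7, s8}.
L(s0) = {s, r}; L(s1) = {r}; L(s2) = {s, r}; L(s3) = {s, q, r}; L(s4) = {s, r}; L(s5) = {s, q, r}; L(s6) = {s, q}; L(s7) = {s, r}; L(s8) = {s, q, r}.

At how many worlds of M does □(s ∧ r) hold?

Recall that □ψ holds at a world iff ψ holds at every accessible world, and ◇ψ holds iff ψ holds at some accessible world.
Let φ = □(s ∧ r). Evaluate φ at each world:
  s0 (successors {s0, s1, s2, s5, s6, s7, s8}): φ is false.
  s1 (successors {s0, s1, s2, s5, s6, s7}): φ is false.
  s2 (successors {s0, s1, s3, s4, s5, s6, s7, s8}): φ is false.
  s3 (successors {s2, s5, s6, s8}): φ is false.
  s4 (successors {s2, s5, s6, s7, s8}): φ is false.
  s5 (successors {s0, s1, s2, s3, s4, s6, s8}): φ is false.
  s6 (successors {s0, s1, s2, s3, s4, s5, s7}): φ is false.
  s7 (successors {s0, s1, s2, s4, s6, s8}): φ is false.
  s8 (successors {s0, s2, s3, s4, s5, s7, s8}): φ is true.
For instance, at s2:
  At s2: □(s ∧ r) requires s ∧ r at every successor {s0, s1, s3, s4, s5, s6, s7, s8}.
    s ∧ r fails at s1, so □(s ∧ r) is false at s2.
Satisfying worlds: {s8}

1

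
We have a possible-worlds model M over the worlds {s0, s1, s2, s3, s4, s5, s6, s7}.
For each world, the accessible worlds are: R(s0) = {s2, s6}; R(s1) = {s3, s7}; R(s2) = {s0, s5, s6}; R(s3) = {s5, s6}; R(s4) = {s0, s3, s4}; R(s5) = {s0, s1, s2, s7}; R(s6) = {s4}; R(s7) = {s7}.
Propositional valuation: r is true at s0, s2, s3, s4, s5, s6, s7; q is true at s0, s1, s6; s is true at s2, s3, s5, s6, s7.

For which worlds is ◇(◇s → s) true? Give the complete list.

s0, s1, s2, s3, s4, s5, s7

Let φ = ◇(◇s → s). Evaluate φ at each world:
  s0 (successors {s2, s6}): φ is true.
  s1 (successors {s3, s7}): φ is true.
  s2 (successors {s0, s5, s6}): φ is true.
  s3 (successors {s5, s6}): φ is true.
  s4 (successors {s0, s3, s4}): φ is true.
  s5 (successors {s0, s1, s2, s7}): φ is true.
  s6 (successors {s4}): φ is false.
  s7 (successors {s7}): φ is true.
For instance, at s0:
  At s0: ◇(◇s → s) requires ◇s → s at some successor in {s2, s6}.
    ◇s → s holds at s2, so ◇(◇s → s) is true at s0.
      At s2: ◇s is true, s is true, so ◇s → s is true.
Satisfying worlds: {s0, s1, s2, s3, s4, s5, s7}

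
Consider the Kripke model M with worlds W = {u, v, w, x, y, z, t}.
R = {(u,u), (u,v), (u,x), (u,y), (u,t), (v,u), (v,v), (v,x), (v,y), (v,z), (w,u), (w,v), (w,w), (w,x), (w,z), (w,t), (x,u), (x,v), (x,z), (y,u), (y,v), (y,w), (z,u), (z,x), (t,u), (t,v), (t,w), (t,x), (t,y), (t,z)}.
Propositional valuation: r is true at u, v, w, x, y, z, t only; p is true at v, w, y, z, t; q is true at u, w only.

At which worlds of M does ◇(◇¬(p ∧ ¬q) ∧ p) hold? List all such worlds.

u, v, w, x, y, t

Let φ = ◇(◇¬(p ∧ ¬q) ∧ p). Evaluate φ at each world:
  u (successors {u, v, x, y, t}): φ is true.
  v (successors {u, v, x, y, z}): φ is true.
  w (successors {u, v, w, x, z, t}): φ is true.
  x (successors {u, v, z}): φ is true.
  y (successors {u, v, w}): φ is true.
  z (successors {u, x}): φ is false.
  t (successors {u, v, w, x, y, z}): φ is true.
For instance, at w:
  At w: ◇(◇¬(p ∧ ¬q) ∧ p) requires ◇¬(p ∧ ¬q) ∧ p at some successor in {u, v, w, x, z, t}.
    ◇¬(p ∧ ¬q) ∧ p holds at v, so ◇(◇¬(p ∧ ¬q) ∧ p) is true at w.
      At v: ◇¬(p ∧ ¬q) is true, p is true, so ◇¬(p ∧ ¬q) ∧ p is true.
Satisfying worlds: {u, v, w, x, y, t}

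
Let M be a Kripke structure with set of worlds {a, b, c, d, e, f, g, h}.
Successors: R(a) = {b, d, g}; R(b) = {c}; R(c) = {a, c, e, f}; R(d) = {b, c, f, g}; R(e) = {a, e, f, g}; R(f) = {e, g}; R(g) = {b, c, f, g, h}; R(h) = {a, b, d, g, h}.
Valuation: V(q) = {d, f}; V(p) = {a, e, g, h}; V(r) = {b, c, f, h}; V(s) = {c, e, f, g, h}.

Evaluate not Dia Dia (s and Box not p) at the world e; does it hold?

At e: Dia Dia (s and Box not p) is false, so not Dia Dia (s and Box not p) is true.
  At e: Dia Dia (s and Box not p) requires Dia (s and Box not p) at some successor in {a, e, f, g}.
    At a: Dia (s and Box not p) is false.
    At e: Dia (s and Box not p) is false.
    At f: Dia (s and Box not p) is false.
    At g: Dia (s and Box not p) is false.
  So Dia Dia (s and Box not p) is false at e.

Yes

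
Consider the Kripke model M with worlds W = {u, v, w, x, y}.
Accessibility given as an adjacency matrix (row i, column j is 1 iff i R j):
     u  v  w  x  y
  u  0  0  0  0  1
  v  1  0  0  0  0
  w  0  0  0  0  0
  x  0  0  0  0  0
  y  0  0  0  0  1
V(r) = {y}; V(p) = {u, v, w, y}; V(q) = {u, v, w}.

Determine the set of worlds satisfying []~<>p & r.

Let φ = []~<>p & r. Evaluate φ at each world:
  u (successors {y}): φ is false.
  v (successors {u}): φ is false.
  w (successors ∅): φ is false.
  x (successors ∅): φ is false.
  y (successors {y}): φ is false.
For instance, at y:
  At y: []~<>p is false, r is true, so []~<>p & r is false.
    At y: []~<>p requires ~<>p at every successor {y}.
      ~<>p fails at y, so []~<>p is false at y.
Satisfying worlds: none.

none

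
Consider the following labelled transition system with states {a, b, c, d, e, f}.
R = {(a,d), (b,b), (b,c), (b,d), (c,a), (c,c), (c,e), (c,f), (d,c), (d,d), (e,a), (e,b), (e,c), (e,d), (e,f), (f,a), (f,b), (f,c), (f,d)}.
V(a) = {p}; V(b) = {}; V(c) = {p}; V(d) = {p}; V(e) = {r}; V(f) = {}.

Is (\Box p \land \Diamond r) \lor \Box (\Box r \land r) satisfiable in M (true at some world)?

No

Let φ = (\Box p \land \Diamond r) \lor \Box (\Box r \land r). Evaluate φ at each world:
  a (successors {d}): φ is false.
  b (successors {b, c, d}): φ is false.
  c (successors {a, c, e, f}): φ is false.
  d (successors {c, d}): φ is false.
  e (successors {a, b, c, d, f}): φ is false.
  f (successors {a, b, c, d}): φ is false.
For instance, at e:
  At e: \Box p \land \Diamond r is false, \Box (\Box r \land r) is false, so (\Box p \land \Diamond r) \lor \Box (\Box r \land r) is false.
    At e: \Box p is false, \Diamond r is false, so \Box p \land \Diamond r is false.
      At e: \Box p requires p at every successor {a, b, c, d, f}.
        p fails at b, so \Box p is false at e.
      At e: \Diamond r requires r at some successor in {a, b, c, d, f}.
        At a: r is false.
        At b: r is false.
        At c: r is false.
        At d: r is false.
        At f: r is false.
      So \Diamond r is false at e.
    At e: \Box (\Box r \land r) requires \Box r \land r at every successor {a, b, c, d, f}.
      \Box r \land r fails at a, so \Box (\Box r \land r) is false at e.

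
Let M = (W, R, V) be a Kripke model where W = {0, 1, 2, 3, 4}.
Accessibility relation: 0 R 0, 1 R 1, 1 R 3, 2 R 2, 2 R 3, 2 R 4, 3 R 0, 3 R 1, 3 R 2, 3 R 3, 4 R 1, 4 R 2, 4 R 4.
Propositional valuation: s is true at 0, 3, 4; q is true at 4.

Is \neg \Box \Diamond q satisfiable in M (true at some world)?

Let φ = \neg \Box \Diamond q. Evaluate φ at each world:
  0 (successors {0}): φ is true.
  1 (successors {1, 3}): φ is true.
  2 (successors {2, 3, 4}): φ is true.
  3 (successors {0, 1, 2, 3}): φ is true.
  4 (successors {1, 2, 4}): φ is true.
Detail at 0 (witness):
  At 0: \Box \Diamond q is false, so \neg \Box \Diamond q is true.
    At 0: \Box \Diamond q requires \Diamond q at every successor {0}.
      \Diamond q fails at 0, so \Box \Diamond q is false at 0.

Yes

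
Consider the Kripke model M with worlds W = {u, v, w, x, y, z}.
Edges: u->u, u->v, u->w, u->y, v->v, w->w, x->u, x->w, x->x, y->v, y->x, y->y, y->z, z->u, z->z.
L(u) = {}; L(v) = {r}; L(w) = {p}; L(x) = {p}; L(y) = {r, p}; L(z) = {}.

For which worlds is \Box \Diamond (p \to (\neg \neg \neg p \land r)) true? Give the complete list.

v, y, z

Let φ = \Box \Diamond (p \to (\neg \neg \neg p \land r)). Evaluate φ at each world:
  u (successors {u, v, w, y}): φ is false.
  v (successors {v}): φ is true.
  w (successors {w}): φ is false.
  x (successors {u, w, x}): φ is false.
  y (successors {v, x, y, z}): φ is true.
  z (successors {u, z}): φ is true.
For instance, at y:
  At y: \Box \Diamond (p \to (\neg \neg \neg p \land r)) requires \Diamond (p \to (\neg \neg \neg p \land r)) at every successor {v, x, y, z}.
    At v: \Diamond (p \to (\neg \neg \neg p \land r)) is true.
    At x: \Diamond (p \to (\neg \neg \neg p \land r)) is true.
    At y: \Diamond (p \to (\neg \neg \neg p \land r)) is true.
    At z: \Diamond (p \to (\neg \neg \neg p \land r)) is true.
  So \Box \Diamond (p \to (\neg \neg \neg p \land r)) is true at y.
Satisfying worlds: {v, y, z}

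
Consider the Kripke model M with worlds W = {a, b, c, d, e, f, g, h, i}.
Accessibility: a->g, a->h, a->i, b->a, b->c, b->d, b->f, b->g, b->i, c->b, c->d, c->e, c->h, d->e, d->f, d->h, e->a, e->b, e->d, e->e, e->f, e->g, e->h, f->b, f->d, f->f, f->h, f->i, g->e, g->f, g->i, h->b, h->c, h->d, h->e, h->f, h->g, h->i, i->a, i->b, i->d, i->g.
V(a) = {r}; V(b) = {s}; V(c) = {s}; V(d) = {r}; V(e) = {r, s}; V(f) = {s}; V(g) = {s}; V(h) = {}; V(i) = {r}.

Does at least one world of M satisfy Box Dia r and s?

Let φ = Box Dia r and s. Evaluate φ at each world:
  a (successors {g, h, i}): φ is false.
  b (successors {a, c, d, f, g, i}): φ is true.
  c (successors {b, d, e, h}): φ is true.
  d (successors {e, f, h}): φ is false.
  e (successors {a, b, d, e, f, g, h}): φ is true.
  f (successors {b, d, f, h, i}): φ is true.
  g (successors {e, f, i}): φ is true.
  h (successors {b, c, d, e, f, g, i}): φ is false.
  i (successors {a, b, d, g}): φ is false.
Detail at b (witness):
  At b: Box Dia r is true, s is true, so Box Dia r and s is true.
    At b: Box Dia r requires Dia r at every successor {a, c, d, f, g, i}.
      At a: Dia r is true.
      At c: Dia r is true.
      At d: Dia r is true.
      At f: Dia r is true.
      At g: Dia r is true.
      At i: Dia r is true.
    So Box Dia r is true at b.

Yes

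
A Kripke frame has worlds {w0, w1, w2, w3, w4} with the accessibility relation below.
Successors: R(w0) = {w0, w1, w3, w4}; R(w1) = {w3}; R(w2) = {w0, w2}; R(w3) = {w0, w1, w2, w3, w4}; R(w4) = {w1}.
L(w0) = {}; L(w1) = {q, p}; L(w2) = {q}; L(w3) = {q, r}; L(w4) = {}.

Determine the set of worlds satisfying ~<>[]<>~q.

Let φ = ~<>[]<>~q. Evaluate φ at each world:
  w0 (successors {w0, w1, w3, w4}): φ is false.
  w1 (successors {w3}): φ is true.
  w2 (successors {w0, w2}): φ is false.
  w3 (successors {w0, w1, w2, w3, w4}): φ is false.
  w4 (successors {w1}): φ is false.
For instance, at w1:
  At w1: <>[]<>~q is false, so ~<>[]<>~q is true.
    At w1: <>[]<>~q requires []<>~q at some successor in {w3}.
      At w3: []<>~q is false.
    So <>[]<>~q is false at w1.
Satisfying worlds: {w1}

w1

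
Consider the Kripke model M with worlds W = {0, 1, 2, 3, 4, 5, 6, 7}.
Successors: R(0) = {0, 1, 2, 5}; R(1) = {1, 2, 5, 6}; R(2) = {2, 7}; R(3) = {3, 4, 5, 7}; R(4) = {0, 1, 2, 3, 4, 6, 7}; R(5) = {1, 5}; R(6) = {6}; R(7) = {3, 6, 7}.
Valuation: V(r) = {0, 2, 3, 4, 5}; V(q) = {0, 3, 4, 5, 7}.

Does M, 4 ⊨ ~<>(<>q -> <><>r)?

At 4: <>(<>q -> <><>r) is true, so ~<>(<>q -> <><>r) is false.
  At 4: <>(<>q -> <><>r) requires <>q -> <><>r at some successor in {0, 1, 2, 3, 4, 6, 7}.
    <>q -> <><>r holds at 0, so <>(<>q -> <><>r) is true at 4.
      At 0: <>q is true, <><>r is true, so <>q -> <><>r is true.

No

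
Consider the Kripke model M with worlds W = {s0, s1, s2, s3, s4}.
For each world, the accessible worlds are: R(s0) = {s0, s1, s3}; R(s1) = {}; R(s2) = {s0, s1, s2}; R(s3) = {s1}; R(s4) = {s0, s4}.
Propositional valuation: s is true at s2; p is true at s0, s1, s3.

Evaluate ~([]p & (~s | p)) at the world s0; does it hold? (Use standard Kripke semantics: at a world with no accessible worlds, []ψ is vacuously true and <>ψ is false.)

No

At s0: []p & (~s | p) is true, so ~([]p & (~s | p)) is false.
  At s0: []p is true, ~s | p is true, so []p & (~s | p) is true.
    At s0: []p requires p at every successor {s0, s1, s3}.
      At s0: p is true.
      At s1: p is true.
      At s3: p is true.
    So []p is true at s0.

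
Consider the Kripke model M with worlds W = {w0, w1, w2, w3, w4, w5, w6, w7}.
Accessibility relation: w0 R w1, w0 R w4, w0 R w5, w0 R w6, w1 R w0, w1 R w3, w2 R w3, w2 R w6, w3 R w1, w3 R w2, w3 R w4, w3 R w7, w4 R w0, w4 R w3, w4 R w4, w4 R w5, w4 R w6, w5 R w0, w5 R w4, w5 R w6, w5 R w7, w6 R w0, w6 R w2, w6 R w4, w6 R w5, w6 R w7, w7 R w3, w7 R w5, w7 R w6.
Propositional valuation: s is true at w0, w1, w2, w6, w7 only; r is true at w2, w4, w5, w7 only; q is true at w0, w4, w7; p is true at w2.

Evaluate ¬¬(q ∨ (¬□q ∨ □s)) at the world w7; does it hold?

Yes

Recall that □ψ holds at a world iff ψ holds at every accessible world, and ◇ψ holds iff ψ holds at some accessible world.
At w7: ¬(q ∨ (¬□q ∨ □s)) is false, so ¬¬(q ∨ (¬□q ∨ □s)) is true.
  At w7: q ∨ (¬□q ∨ □s) is true, so ¬(q ∨ (¬□q ∨ □s)) is false.
    At w7: q is true, ¬□q ∨ □s is true, so q ∨ (¬□q ∨ □s) is true.
      At w7: ¬□q is true, □s is false, so ¬□q ∨ □s is true.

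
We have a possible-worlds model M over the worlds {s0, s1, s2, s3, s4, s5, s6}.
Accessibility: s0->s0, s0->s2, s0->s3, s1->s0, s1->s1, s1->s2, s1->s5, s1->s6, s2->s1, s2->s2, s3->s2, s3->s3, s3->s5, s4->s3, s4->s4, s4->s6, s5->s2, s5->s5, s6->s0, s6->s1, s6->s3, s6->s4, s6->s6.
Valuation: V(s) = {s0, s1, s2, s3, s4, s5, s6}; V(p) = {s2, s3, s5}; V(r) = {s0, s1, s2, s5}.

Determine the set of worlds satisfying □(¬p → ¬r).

s3, s4, s5

Let φ = □(¬p → ¬r). Evaluate φ at each world:
  s0 (successors {s0, s2, s3}): φ is false.
  s1 (successors {s0, s1, s2, s5, s6}): φ is false.
  s2 (successors {s1, s2}): φ is false.
  s3 (successors {s2, s3, s5}): φ is true.
  s4 (successors {s3, s4, s6}): φ is true.
  s5 (successors {s2, s5}): φ is true.
  s6 (successors {s0, s1, s3, s4, s6}): φ is false.
For instance, at s3:
  At s3: □(¬p → ¬r) requires ¬p → ¬r at every successor {s2, s3, s5}.
    At s2: ¬p → ¬r is true.
    At s3: ¬p → ¬r is true.
    At s5: ¬p → ¬r is true.
  So □(¬p → ¬r) is true at s3.
Satisfying worlds: {s3, s4, s5}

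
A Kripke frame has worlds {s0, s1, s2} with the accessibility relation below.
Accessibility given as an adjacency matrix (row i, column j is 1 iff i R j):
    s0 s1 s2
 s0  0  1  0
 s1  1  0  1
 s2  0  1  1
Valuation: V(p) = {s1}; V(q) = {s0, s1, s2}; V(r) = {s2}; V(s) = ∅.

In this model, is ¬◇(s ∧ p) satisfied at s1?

At s1: ◇(s ∧ p) is false, so ¬◇(s ∧ p) is true.
  At s1: ◇(s ∧ p) requires s ∧ p at some successor in {s0, s2}.
    At s0: s ∧ p is false.
    At s2: s ∧ p is false.
  So ◇(s ∧ p) is false at s1.

Yes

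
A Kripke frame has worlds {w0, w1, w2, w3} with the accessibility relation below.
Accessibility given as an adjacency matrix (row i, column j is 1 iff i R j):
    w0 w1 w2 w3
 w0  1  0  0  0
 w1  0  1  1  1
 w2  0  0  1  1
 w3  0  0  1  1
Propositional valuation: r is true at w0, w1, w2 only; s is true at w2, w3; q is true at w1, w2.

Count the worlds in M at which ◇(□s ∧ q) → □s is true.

3

Let φ = ◇(□s ∧ q) → □s. Evaluate φ at each world:
  w0 (successors {w0}): φ is true.
  w1 (successors {w1, w2, w3}): φ is false.
  w2 (successors {w2, w3}): φ is true.
  w3 (successors {w2, w3}): φ is true.
For instance, at w3:
  At w3: ◇(□s ∧ q) is true, □s is true, so ◇(□s ∧ q) → □s is true.
    At w3: ◇(□s ∧ q) requires □s ∧ q at some successor in {w2, w3}.
      □s ∧ q holds at w2, so ◇(□s ∧ q) is true at w3.
    At w3: □s requires s at every successor {w2, w3}.
      At w2: s is true.
      At w3: s is true.
    So □s is true at w3.
Satisfying worlds: {w0, w2, w3}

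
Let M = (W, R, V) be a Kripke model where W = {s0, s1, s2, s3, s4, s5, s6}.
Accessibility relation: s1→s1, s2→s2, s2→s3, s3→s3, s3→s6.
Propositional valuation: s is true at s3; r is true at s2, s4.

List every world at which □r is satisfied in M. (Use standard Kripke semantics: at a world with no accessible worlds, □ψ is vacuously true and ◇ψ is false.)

Let φ = □r. Evaluate φ at each world:
  s0 (successors ∅): φ is true.
  s1 (successors {s1}): φ is false.
  s2 (successors {s2, s3}): φ is false.
  s3 (successors {s3, s6}): φ is false.
  s4 (successors ∅): φ is true.
  s5 (successors ∅): φ is true.
  s6 (successors ∅): φ is true.
For instance, at s2:
  At s2: □r requires r at every successor {s2, s3}.
    r fails at s3, so □r is false at s2.
Satisfying worlds: {s0, s4, s5, s6}

s0, s4, s5, s6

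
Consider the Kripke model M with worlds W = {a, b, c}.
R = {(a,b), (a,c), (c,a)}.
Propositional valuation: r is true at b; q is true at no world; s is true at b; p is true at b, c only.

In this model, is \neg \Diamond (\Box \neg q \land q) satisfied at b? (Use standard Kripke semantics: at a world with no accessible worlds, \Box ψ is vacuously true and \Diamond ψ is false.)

At b: \Diamond (\Box \neg q \land q) is false, so \neg \Diamond (\Box \neg q \land q) is true.
  At b: no accessible worlds, so \Diamond (\Box \neg q \land q) is false.

Yes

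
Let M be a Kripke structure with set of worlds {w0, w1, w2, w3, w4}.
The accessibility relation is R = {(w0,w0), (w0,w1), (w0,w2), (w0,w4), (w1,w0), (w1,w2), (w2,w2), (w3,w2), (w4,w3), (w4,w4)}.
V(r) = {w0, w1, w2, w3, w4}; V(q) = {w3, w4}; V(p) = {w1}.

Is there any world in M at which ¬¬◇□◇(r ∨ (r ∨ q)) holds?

Let φ = ¬¬◇□◇(r ∨ (r ∨ q)). Evaluate φ at each world:
  w0 (successors {w0, w1, w2, w4}): φ is true.
  w1 (successors {w0, w2}): φ is true.
  w2 (successors {w2}): φ is true.
  w3 (successors {w2}): φ is true.
  w4 (successors {w3, w4}): φ is true.
Detail at w0 (witness):
  At w0: ¬◇□◇(r ∨ (r ∨ q)) is false, so ¬¬◇□◇(r ∨ (r ∨ q)) is true.
    At w0: ◇□◇(r ∨ (r ∨ q)) is true, so ¬◇□◇(r ∨ (r ∨ q)) is false.
      At w0: ◇□◇(r ∨ (r ∨ q)) requires □◇(r ∨ (r ∨ q)) at some successor in {w0, w1, w2, w4}.
        □◇(r ∨ (r ∨ q)) holds at w0, so ◇□◇(r ∨ (r ∨ q)) is true at w0.

Yes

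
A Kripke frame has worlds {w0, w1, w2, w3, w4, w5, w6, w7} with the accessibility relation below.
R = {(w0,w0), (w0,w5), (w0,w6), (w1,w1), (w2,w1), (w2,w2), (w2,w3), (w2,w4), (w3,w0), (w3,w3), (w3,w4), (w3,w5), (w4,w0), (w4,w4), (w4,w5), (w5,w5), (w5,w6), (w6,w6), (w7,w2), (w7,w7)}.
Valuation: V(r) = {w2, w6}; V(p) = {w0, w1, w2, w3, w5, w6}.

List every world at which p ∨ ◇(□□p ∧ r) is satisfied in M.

Let φ = p ∨ ◇(□□p ∧ r). Evaluate φ at each world:
  w0 (successors {w0, w5, w6}): φ is true.
  w1 (successors {w1}): φ is true.
  w2 (successors {w1, w2, w3, w4}): φ is true.
  w3 (successors {w0, w3, w4, w5}): φ is true.
  w4 (successors {w0, w4, w5}): φ is false.
  w5 (successors {w5, w6}): φ is true.
  w6 (successors {w6}): φ is true.
  w7 (successors {w2, w7}): φ is false.
For instance, at w1:
  At w1: p is true, ◇(□□p ∧ r) is false, so p ∨ ◇(□□p ∧ r) is true.
    At w1: ◇(□□p ∧ r) requires □□p ∧ r at some successor in {w1}.
      At w1: □□p ∧ r is false.
    So ◇(□□p ∧ r) is false at w1.
Satisfying worlds: {w0, w1, w2, w3, w5, w6}

w0, w1, w2, w3, w5, w6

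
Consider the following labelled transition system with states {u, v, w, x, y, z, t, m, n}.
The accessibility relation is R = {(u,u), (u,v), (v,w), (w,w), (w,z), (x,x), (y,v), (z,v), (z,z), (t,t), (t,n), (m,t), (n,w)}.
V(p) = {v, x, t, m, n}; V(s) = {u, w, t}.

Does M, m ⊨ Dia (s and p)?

Yes

At m: Dia (s and p) requires s and p at some successor in {t}.
  s and p holds at t, so Dia (s and p) is true at m.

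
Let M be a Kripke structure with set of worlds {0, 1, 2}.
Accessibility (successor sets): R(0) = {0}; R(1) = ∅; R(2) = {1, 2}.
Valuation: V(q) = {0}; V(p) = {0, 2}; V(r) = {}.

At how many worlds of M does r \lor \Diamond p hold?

Let φ = r \lor \Diamond p. Evaluate φ at each world:
  0 (successors {0}): φ is true.
  1 (successors ∅): φ is false.
  2 (successors {1, 2}): φ is true.
For instance, at 2:
  At 2: r is false, \Diamond p is true, so r \lor \Diamond p is true.
    At 2: \Diamond p requires p at some successor in {1, 2}.
      p holds at 2, so \Diamond p is true at 2.
Satisfying worlds: {0, 2}

2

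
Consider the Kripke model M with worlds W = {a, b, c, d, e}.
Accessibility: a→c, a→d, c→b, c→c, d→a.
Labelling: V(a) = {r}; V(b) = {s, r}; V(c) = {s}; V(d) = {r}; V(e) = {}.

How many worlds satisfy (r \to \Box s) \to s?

Let φ = (r \to \Box s) \to s. Evaluate φ at each world:
  a (successors {c, d}): φ is true.
  b (successors ∅): φ is true.
  c (successors {b, c}): φ is true.
  d (successors {a}): φ is true.
  e (successors ∅): φ is false.
For instance, at c:
  At c: r \to \Box s is true, s is true, so (r \to \Box s) \to s is true.
    At c: r is false, \Box s is true, so r \to \Box s is true.
      At c: \Box s requires s at every successor {b, c}.
        At b: s is true.
        At c: s is true.
      So \Box s is true at c.
Satisfying worlds: {a, b, c, d}

4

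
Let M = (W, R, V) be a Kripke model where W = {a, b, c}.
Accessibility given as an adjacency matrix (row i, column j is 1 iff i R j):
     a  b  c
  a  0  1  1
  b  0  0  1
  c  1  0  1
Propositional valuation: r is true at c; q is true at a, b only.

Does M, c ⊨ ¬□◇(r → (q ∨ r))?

At c: □◇(r → (q ∨ r)) is true, so ¬□◇(r → (q ∨ r)) is false.
  At c: □◇(r → (q ∨ r)) requires ◇(r → (q ∨ r)) at every successor {a, c}.
      At a: ◇(r → (q ∨ r)) requires r → (q ∨ r) at some successor in {b, c}.
        r → (q ∨ r) holds at b, so ◇(r → (q ∨ r)) is true at a.
      At c: ◇(r → (q ∨ r)) requires r → (q ∨ r) at some successor in {a, c}.
        r → (q ∨ r) holds at a, so ◇(r → (q ∨ r)) is true at c.
  So □◇(r → (q ∨ r)) is true at c.

No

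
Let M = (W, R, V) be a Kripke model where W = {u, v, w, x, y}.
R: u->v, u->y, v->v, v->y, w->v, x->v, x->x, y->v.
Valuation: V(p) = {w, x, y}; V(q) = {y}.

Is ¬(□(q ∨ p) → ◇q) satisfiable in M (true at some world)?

No

Let φ = ¬(□(q ∨ p) → ◇q). Evaluate φ at each world:
  u (successors {v, y}): φ is false.
  v (successors {v, y}): φ is false.
  w (successors {v}): φ is false.
  x (successors {v, x}): φ is false.
  y (successors {v}): φ is false.
For instance, at w:
  At w: □(q ∨ p) → ◇q is true, so ¬(□(q ∨ p) → ◇q) is false.
    At w: □(q ∨ p) is false, ◇q is false, so □(q ∨ p) → ◇q is true.
      At w: □(q ∨ p) requires q ∨ p at every successor {v}.
        q ∨ p fails at v, so □(q ∨ p) is false at w.
      At w: ◇q requires q at some successor in {v}.
        At v: q is false.
      So ◇q is false at w.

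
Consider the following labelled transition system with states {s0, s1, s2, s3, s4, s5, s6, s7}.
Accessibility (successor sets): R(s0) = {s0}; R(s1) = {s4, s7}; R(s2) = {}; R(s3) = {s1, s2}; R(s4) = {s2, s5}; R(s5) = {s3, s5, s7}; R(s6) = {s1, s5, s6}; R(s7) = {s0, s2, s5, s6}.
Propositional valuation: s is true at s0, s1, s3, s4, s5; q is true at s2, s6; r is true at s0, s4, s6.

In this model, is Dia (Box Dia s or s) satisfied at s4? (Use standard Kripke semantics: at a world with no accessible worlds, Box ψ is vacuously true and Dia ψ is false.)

Yes

Recall that Box ψ holds at a world iff ψ holds at every accessible world, and Dia ψ holds iff ψ holds at some accessible world.
At s4: Dia (Box Dia s or s) requires Box Dia s or s at some successor in {s2, s5}.
  Box Dia s or s holds at s2, so Dia (Box Dia s or s) is true at s4.
    At s2: Box Dia s is true, s is false, so Box Dia s or s is true.
      At s2: no accessible worlds, so Box Dia s holds vacuously.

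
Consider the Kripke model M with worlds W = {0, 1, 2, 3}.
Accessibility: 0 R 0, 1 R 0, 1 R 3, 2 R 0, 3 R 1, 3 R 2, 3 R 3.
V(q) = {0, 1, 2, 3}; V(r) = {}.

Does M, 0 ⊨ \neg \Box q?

No

Recall that \Box ψ holds at a world iff ψ holds at every accessible world, and \Diamond ψ holds iff ψ holds at some accessible world.
At 0: \Box q is true, so \neg \Box q is false.
  At 0: \Box q requires q at every successor {0}.
    At 0: q is true.
  So \Box q is true at 0.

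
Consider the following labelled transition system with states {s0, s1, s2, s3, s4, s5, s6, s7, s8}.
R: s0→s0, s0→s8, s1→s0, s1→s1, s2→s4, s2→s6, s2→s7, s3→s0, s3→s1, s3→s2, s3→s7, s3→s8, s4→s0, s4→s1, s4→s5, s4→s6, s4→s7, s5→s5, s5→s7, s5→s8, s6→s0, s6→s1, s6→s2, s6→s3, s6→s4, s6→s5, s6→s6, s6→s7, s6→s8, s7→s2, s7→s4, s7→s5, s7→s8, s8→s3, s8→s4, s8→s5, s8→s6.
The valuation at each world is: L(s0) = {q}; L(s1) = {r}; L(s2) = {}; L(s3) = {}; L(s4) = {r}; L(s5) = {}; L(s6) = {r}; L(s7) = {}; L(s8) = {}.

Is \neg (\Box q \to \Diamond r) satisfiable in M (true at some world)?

Let φ = \neg (\Box q \to \Diamond r). Evaluate φ at each world:
  s0 (successors {s0, s8}): φ is false.
  s1 (successors {s0, s1}): φ is false.
  s2 (successors {s4, s6, s7}): φ is false.
  s3 (successors {s0, s1, s2, s7, s8}): φ is false.
  s4 (successors {s0, s1, s5, s6, s7}): φ is false.
  s5 (successors {s5, s7, s8}): φ is false.
  s6 (successors {s0, s1, s2, s3, s4, s5, s6, s7, s8}): φ is false.
  s7 (successors {s2, s4, s5, s8}): φ is false.
  s8 (successors {s3, s4, s5, s6}): φ is false.
For instance, at s2:
  At s2: \Box q \to \Diamond r is true, so \neg (\Box q \to \Diamond r) is false.
    At s2: \Box q is false, \Diamond r is true, so \Box q \to \Diamond r is true.
      At s2: \Box q requires q at every successor {s4, s6, s7}.
        q fails at s4, so \Box q is false at s2.
      At s2: \Diamond r requires r at some successor in {s4, s6, s7}.
        r holds at s4, so \Diamond r is true at s2.

No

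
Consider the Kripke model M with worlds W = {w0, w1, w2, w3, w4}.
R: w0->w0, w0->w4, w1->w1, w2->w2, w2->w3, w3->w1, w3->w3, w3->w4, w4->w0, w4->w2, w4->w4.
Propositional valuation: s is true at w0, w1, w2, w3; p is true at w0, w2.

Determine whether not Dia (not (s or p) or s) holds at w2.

No

At w2: Dia (not (s or p) or s) is true, so not Dia (not (s or p) or s) is false.
  At w2: Dia (not (s or p) or s) requires not (s or p) or s at some successor in {w2, w3}.
    not (s or p) or s holds at w2, so Dia (not (s or p) or s) is true at w2.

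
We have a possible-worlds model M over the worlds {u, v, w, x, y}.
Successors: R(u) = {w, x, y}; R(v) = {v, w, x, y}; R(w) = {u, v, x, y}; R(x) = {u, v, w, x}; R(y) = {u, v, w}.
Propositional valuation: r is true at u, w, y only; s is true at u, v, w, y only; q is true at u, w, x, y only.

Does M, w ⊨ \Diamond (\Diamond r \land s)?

Yes

At w: \Diamond (\Diamond r \land s) requires \Diamond r \land s at some successor in {u, v, x, y}.
  \Diamond r \land s holds at u, so \Diamond (\Diamond r \land s) is true at w.
    At u: \Diamond r is true, s is true, so \Diamond r \land s is true.
      At u: \Diamond r requires r at some successor in {w, x, y}.
        r holds at w, so \Diamond r is true at u.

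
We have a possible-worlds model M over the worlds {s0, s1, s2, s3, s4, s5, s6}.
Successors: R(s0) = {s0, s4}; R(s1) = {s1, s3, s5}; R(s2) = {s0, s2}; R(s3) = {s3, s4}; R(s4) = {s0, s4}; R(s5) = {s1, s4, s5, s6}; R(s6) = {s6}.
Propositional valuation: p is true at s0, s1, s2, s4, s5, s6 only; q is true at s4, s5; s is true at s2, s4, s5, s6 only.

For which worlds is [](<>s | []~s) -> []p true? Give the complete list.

Let φ = [](<>s | []~s) -> []p. Evaluate φ at each world:
  s0 (successors {s0, s4}): φ is true.
  s1 (successors {s1, s3, s5}): φ is false.
  s2 (successors {s0, s2}): φ is true.
  s3 (successors {s3, s4}): φ is false.
  s4 (successors {s0, s4}): φ is true.
  s5 (successors {s1, s4, s5, s6}): φ is true.
  s6 (successors {s6}): φ is true.
For instance, at s1:
  At s1: [](<>s | []~s) is true, []p is false, so [](<>s | []~s) -> []p is false.
    At s1: [](<>s | []~s) requires <>s | []~s at every successor {s1, s3, s5}.
      At s1: <>s | []~s is true.
      At s3: <>s | []~s is true.
      At s5: <>s | []~s is true.
    So [](<>s | []~s) is true at s1.
    At s1: []p requires p at every successor {s1, s3, s5}.
      p fails at s3, so []p is false at s1.
Satisfying worlds: {s0, s2, s4, s5, s6}

s0, s2, s4, s5, s6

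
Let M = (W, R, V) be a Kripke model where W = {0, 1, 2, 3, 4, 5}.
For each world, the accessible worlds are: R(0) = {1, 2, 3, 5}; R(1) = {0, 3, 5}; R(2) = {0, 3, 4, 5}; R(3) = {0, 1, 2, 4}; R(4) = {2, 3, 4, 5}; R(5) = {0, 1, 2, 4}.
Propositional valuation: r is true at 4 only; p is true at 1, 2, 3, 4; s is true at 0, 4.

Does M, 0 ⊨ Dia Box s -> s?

At 0: Dia Box s is false, s is true, so Dia Box s -> s is true.
  At 0: Dia Box s requires Box s at some successor in {1, 2, 3, 5}.
    At 1: Box s is false.
    At 2: Box s is false.
    At 3: Box s is false.
    At 5: Box s is false.
  So Dia Box s is false at 0.

Yes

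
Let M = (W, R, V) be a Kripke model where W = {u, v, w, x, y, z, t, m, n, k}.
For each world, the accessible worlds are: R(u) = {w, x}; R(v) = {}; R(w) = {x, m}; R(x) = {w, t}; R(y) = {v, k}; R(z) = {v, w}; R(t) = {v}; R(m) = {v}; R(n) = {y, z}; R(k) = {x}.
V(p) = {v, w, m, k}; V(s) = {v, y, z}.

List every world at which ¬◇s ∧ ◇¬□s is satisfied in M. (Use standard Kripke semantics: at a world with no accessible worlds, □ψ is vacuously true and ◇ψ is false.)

u, w, x, k

Let φ = ¬◇s ∧ ◇¬□s. Evaluate φ at each world:
  u (successors {w, x}): φ is true.
  v (successors ∅): φ is false.
  w (successors {x, m}): φ is true.
  x (successors {w, t}): φ is true.
  y (successors {v, k}): φ is false.
  z (successors {v, w}): φ is false.
  t (successors {v}): φ is false.
  m (successors {v}): φ is false.
  n (successors {y, z}): φ is false.
  k (successors {x}): φ is true.
For instance, at z:
  At z: ¬◇s is false, ◇¬□s is true, so ¬◇s ∧ ◇¬□s is false.
    At z: ◇s is true, so ¬◇s is false.
      At z: ◇s requires s at some successor in {v, w}.
        s holds at v, so ◇s is true at z.
    At z: ◇¬□s requires ¬□s at some successor in {v, w}.
      ¬□s holds at w, so ◇¬□s is true at z.
Satisfying worlds: {u, w, x, k}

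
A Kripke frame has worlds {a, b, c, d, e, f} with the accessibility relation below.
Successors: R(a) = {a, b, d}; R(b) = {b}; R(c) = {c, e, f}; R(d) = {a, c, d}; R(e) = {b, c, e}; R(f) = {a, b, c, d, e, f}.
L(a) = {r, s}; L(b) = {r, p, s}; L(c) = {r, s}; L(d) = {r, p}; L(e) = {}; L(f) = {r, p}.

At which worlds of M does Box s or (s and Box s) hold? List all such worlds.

Recall that Box ψ holds at a world iff ψ holds at every accessible world, and Dia ψ holds iff ψ holds at some accessible world.
Let φ = Box s or (s and Box s). Evaluate φ at each world:
  a (successors {a, b, d}): φ is false.
  b (successors {b}): φ is true.
  c (successors {c, e, f}): φ is false.
  d (successors {a, c, d}): φ is false.
  e (successors {b, c, e}): φ is false.
  f (successors {a, b, c, d, e, f}): φ is false.
For instance, at d:
  At d: Box s is false, s and Box s is false, so Box s or (s and Box s) is false.
    At d: Box s requires s at every successor {a, c, d}.
      s fails at d, so Box s is false at d.
    At d: s is false, Box s is false, so s and Box s is false.
      At d: Box s requires s at every successor {a, c, d}.
        s fails at d, so Box s is false at d.
Satisfying worlds: {b}

b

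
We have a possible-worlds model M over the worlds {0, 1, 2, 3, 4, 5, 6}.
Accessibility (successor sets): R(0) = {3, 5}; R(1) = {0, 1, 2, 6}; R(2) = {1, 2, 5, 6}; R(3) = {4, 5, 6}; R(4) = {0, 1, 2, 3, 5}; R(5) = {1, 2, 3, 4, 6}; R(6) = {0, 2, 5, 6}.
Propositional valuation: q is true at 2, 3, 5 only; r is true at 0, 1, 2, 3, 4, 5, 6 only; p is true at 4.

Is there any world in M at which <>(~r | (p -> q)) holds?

Yes

Let φ = <>(~r | (p -> q)). Evaluate φ at each world:
  0 (successors {3, 5}): φ is true.
  1 (successors {0, 1, 2, 6}): φ is true.
  2 (successors {1, 2, 5, 6}): φ is true.
  3 (successors {4, 5, 6}): φ is true.
  4 (successors {0, 1, 2, 3, 5}): φ is true.
  5 (successors {1, 2, 3, 4, 6}): φ is true.
  6 (successors {0, 2, 5, 6}): φ is true.
Detail at 0 (witness):
  At 0: <>(~r | (p -> q)) requires ~r | (p -> q) at some successor in {3, 5}.
    ~r | (p -> q) holds at 3, so <>(~r | (p -> q)) is true at 0.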